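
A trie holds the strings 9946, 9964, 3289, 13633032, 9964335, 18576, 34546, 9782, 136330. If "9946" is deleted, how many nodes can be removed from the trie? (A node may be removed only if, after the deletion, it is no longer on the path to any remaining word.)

2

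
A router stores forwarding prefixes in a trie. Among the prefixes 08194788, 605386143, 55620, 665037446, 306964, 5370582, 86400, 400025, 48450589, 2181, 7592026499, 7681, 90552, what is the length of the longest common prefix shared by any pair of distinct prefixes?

1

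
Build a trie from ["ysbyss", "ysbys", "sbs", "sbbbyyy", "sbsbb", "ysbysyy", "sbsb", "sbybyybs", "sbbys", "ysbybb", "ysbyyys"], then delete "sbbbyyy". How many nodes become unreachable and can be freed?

After clearing the end-marker at "sbbbyyy", prune upward until reaching a node still needed by another word.
The suffix "byyy" (4 nodes) is used only by "sbbbyyy"; the node for "sbb" still has the child "y", so pruning stops there.
Nodes removed: 4

4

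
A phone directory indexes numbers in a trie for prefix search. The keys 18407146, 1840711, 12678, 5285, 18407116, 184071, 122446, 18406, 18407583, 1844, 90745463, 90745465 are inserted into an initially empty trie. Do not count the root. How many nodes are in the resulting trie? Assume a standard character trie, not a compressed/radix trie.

Count nodes per top-level branch (shared prefixes stored once):
  '1'-branch (122446, 12678, 18406, 184071, 1840711, 18407116, 18407146, 18407583, 1844): 23 nodes
  '5'-branch (5285): 4 nodes
  '9'-branch (90745463, 90745465): 9 nodes
Sum: 36

36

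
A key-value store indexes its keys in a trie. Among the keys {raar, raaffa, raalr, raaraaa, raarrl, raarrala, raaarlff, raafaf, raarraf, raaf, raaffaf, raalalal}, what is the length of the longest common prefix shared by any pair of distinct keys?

The deepest shared node is where two words last agree before diverging.
e.g. "raaffa" and "raaffaf" share the prefix "raaffa" of length 6; no pair shares a longer one.
Longest shared-prefix length: 6

6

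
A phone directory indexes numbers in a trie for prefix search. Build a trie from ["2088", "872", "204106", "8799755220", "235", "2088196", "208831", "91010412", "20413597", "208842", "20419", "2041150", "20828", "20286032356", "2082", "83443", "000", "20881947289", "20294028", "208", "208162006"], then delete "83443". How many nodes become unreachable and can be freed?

4

A node on "83443"'s path can go only if nothing else ends at it or branches off below it.
The suffix "3443" (4 nodes) is used only by "83443"; the node for "8" still has the child "7", so pruning stops there.
Nodes removed: 4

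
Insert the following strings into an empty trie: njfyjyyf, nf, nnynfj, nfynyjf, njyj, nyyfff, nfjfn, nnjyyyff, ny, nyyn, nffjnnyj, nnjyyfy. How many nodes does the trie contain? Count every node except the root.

44

Insert word by word; a character creates a node only if that edge doesn't already exist:
  "njfyjyyf" → 8 new (n, j, f, y, j, y, y, f)
  "nf" → prefix "n" already present; 1 new (f)
  "nnynfj" → prefix "n" already present; 5 new (n, y, n, f, j)
  "nfynyjf" → prefix "nf" already present; 5 new (y, n, y, j, f)
  "njyj" → prefix "nj" already present; 2 new (y, j)
  "nyyfff" → prefix "n" already present; 5 new (y, y, f, f, f)
  "nfjfn" → prefix "nf" already present; 3 new (j, f, n)
  "nnjyyyff" → prefix "nn" already present; 6 new (j, y, y, y, f, f)
  "ny" → prefix "ny" already present; 0 new (none)
  "nyyn" → prefix "nyy" already present; 1 new (n)
  "nffjnnyj" → prefix "nf" already present; 6 new (f, j, n, n, y, j)
  "nnjyyfy" → prefix "nnjyy" already present; 2 new (f, y)
Total nodes = 8 + 1 + 5 + 5 + 2 + 5 + 3 + 6 + 0 + 1 + 6 + 2 = 44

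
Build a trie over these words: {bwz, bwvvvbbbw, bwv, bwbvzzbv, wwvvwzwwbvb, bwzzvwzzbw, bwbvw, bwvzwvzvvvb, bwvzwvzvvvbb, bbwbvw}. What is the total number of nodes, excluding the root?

49

Count nodes per top-level branch (shared prefixes stored once):
  'b'-branch (bbwbvw, bwbvw, bwbvzzbv, bwv, bwvvvbbbw, bwvzwvzvvvb, bwvzwvzvvvbb, bwz, bwzzvwzzbw): 38 nodes
  'w'-branch (wwvvwzwwbvb): 11 nodes
Sum: 49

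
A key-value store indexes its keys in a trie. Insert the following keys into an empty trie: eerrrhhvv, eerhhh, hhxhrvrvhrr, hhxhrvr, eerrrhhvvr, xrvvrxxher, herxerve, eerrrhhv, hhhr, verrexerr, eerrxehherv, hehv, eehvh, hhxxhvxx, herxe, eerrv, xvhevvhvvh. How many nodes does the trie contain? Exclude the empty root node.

79

Count nodes per top-level branch (shared prefixes stored once):
  'e'-branch (eehvh, eerhhh, eerrrhhv, eerrrhhvv, eerrrhhvvr, eerrv, eerrxehherv): 24 nodes
  'h'-branch (hehv, herxe, herxerve, hhhr, hhxhrvr, hhxhrvrvhrr, hhxxhvxx): 27 nodes
  'v'-branch (verrexerr): 9 nodes
  'x'-branch (xrvvrxxher, xvhevvhvvh): 19 nodes
Sum: 79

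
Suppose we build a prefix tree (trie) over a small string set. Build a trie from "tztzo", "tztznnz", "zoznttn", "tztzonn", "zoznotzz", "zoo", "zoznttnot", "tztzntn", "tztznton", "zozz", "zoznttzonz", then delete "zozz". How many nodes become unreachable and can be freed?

1

After clearing the end-marker at "zozz", prune upward until reaching a node still needed by another word.
The suffix "z" (1 node) is used only by "zozz"; the node for "zoz" still has the child "n", so pruning stops there.
Nodes removed: 1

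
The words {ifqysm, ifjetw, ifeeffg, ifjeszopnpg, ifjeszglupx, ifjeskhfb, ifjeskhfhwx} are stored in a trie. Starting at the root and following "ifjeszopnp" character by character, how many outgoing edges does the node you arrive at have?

Follow the path "ifjeszopnp" to its node, then look at its outgoing edges.
Distinct next characters after "ifjeszopnp": g.
That node has 1 child edge.

1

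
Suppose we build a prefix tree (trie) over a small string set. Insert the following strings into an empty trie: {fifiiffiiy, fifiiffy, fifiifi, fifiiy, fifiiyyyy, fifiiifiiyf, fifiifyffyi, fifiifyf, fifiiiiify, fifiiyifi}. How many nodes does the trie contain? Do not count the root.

For each word, the new-node count is its length minus the longest prefix already in the trie:
  "fifiiffiiy" → 10 new (f, i, f, i, i, f, f, i, i, y)
  "fifiiffy" → prefix "fifiiff" already present; 1 new (y)
  "fifiifi" → prefix "fifiif" already present; 1 new (i)
  "fifiiy" → prefix "fifii" already present; 1 new (y)
  "fifiiyyyy" → prefix "fifiiy" already present; 3 new (y, y, y)
  "fifiiifiiyf" → prefix "fifii" already present; 6 new (i, f, i, i, y, f)
  "fifiifyffyi" → prefix "fifiif" already present; 5 new (y, f, f, y, i)
  "fifiifyf" → prefix "fifiifyf" already present; 0 new (none)
  "fifiiiiify" → prefix "fifiii" already present; 4 new (i, i, f, y)
  "fifiiyifi" → prefix "fifiiy" already present; 3 new (i, f, i)
Total nodes = 10 + 1 + 1 + 1 + 3 + 6 + 5 + 0 + 4 + 3 = 34

34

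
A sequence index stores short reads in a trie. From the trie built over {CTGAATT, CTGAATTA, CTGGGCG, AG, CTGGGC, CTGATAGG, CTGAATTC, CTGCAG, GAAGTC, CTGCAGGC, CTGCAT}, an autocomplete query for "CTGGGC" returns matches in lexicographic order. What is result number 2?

Words with prefix "CTGGGC", in lexicographic order: "CTGGGC", "CTGGGCG"
Position 2: CTGGGCG

CTGGGCG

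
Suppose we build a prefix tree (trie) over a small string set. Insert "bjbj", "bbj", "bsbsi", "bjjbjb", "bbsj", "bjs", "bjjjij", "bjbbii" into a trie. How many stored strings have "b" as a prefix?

Walk to "b"; the words in its subtree are exactly those with that prefix.
Matches: "bbj", "bbsj", "bjbbii", "bjbj", "bjjbjb", "bjjjij", "bjs", "bsbsi"
Count: 8

8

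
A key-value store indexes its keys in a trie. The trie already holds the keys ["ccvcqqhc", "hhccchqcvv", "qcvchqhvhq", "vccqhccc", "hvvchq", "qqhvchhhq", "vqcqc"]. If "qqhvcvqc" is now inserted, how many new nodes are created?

3

The longest prefix of "qqhvcvqc" already in the trie is "qqhvc" (length 5).
Each of the 3 remaining characters creates one node.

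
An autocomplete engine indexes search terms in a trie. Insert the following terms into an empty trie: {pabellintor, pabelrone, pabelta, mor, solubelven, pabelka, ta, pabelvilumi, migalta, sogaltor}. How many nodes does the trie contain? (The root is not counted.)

52

Count nodes per top-level branch (shared prefixes stored once):
  'm'-branch (migalta, mor): 9 nodes
  'p'-branch (pabelka, pabellintor, pabelrone, pabelta, pabelvilumi): 25 nodes
  's'-branch (sogaltor, solubelven): 16 nodes
  't'-branch (ta): 2 nodes
Sum: 52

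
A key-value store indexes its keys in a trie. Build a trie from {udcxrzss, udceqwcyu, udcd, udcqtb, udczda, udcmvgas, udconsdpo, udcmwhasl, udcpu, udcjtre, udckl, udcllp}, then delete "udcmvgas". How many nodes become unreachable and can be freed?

4

After clearing the end-marker at "udcmvgas", prune upward until reaching a node still needed by another word.
The suffix "vgas" (4 nodes) is used only by "udcmvgas"; the node for "udcm" still has the child "w", so pruning stops there.
Nodes removed: 4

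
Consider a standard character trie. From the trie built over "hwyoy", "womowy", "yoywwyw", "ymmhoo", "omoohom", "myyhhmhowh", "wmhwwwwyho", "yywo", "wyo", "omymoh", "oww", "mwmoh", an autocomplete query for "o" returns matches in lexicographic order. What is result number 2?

omymoh

Words with prefix "o", in lexicographic order: "omoohom", "omymoh", "oww"
Position 2: omymoh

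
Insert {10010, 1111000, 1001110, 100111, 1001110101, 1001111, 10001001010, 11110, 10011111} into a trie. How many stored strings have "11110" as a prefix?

Filter for entries beginning with "11110":
Matches: "11110", "1111000"
Count: 2

2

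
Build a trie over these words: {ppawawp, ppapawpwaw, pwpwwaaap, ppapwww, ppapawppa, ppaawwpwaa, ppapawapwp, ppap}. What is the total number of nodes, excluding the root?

38

For each word, the new-node count is its length minus the longest prefix already in the trie:
  "ppawawp" → 7 new (p, p, a, w, a, w, p)
  "ppapawpwaw" → prefix "ppa" already present; 7 new (p, a, w, p, w, a, w)
  "pwpwwaaap" → prefix "p" already present; 8 new (w, p, w, w, a, a, a, p)
  "ppapwww" → prefix "ppap" already present; 3 new (w, w, w)
  "ppapawppa" → prefix "ppapawp" already present; 2 new (p, a)
  "ppaawwpwaa" → prefix "ppa" already present; 7 new (a, w, w, p, w, a, a)
  "ppapawapwp" → prefix "ppapaw" already present; 4 new (a, p, w, p)
  "ppap" → prefix "ppap" already present; 0 new (none)
Total nodes = 7 + 7 + 8 + 3 + 2 + 7 + 4 + 0 = 38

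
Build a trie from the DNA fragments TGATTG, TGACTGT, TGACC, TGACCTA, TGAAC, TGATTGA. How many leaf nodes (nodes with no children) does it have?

4

A leaf is a node with no children — equivalently, the end of a word that is not a proper prefix of any other stored word.
Those words: "TGAAC", "TGACCTA", "TGACTGT", "TGATTGA"
Leaf count: 4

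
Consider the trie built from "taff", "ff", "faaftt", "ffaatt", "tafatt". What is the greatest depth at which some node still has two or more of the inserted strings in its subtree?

3

The deepest shared node is where two words last agree before diverging.
"tafatt" and "taff" agree on "taf" (3 characters) before diverging; nothing deeper is shared.
Longest shared-prefix length: 3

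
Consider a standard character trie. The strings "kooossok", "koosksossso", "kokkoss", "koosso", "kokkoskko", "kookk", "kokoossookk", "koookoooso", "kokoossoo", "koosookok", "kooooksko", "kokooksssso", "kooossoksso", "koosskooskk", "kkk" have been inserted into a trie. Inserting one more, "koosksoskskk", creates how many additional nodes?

4

"koosksos" is already a path in the trie; the remaining "kskk" must be added.
New nodes needed: |"koosksoskskk"| − 8 = 12 − 8 = 4.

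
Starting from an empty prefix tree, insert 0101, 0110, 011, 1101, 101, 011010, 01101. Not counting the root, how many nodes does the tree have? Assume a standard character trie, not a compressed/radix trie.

14

Trie structure (* marks end of a word):
(root)
├─ 0
│  └─ 1
│     ├─ 0
│     │  └─ 1 *
│     └─ 1 *
│        └─ 0 *
│           └─ 1 *
│              └─ 0 *
└─ 1
   ├─ 0
   │  └─ 1 *
   └─ 1
      └─ 0
         └─ 1 *
Counting every labelled node above: 14.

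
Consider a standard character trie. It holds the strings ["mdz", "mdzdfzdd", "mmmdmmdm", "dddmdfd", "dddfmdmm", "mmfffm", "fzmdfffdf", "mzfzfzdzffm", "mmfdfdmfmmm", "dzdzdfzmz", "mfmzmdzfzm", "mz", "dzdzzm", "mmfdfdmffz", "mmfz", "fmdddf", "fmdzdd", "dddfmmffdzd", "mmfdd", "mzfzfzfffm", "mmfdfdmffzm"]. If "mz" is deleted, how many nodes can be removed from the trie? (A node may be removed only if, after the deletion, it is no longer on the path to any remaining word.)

Walk "mz" from the leaf back toward the root, removing each node that no remaining word uses.
Every node on "mz" is still needed (e.g. by "mzfzfzdzffm"), so nothing is freed.
Nodes removed: 0

0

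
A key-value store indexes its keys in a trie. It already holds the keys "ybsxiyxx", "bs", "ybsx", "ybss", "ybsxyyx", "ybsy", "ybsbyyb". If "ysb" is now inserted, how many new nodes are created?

2

"y" is already a path in the trie; the remaining "sb" must be added.
Each of the 2 remaining characters creates one node.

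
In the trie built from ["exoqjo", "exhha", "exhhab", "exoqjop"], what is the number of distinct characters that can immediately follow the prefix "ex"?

2

The children of the "ex" node are the distinct next characters among strings starting with "ex".
Distinct next characters after "ex": h, o.
That node has 2 child edges.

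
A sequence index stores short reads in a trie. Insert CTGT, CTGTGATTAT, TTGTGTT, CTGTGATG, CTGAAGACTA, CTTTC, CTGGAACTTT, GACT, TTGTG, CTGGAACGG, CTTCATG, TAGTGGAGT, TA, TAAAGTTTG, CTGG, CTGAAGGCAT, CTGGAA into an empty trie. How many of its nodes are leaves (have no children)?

Leaves are exactly the stored words that no other stored word extends.
Those words: "CTGAAGACTA", "CTGAAGGCAT", "CTGGAACGG", "CTGGAACTTT", "CTGTGATG", "CTGTGATTAT", "CTTCATG", "CTTTC", "GACT", "TAAAGTTTG", "TAGTGGAGT", "TTGTGTT"
Leaf count: 12

12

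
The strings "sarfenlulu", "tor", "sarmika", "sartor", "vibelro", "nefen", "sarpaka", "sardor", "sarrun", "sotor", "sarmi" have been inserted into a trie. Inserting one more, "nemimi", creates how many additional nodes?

"ne" is already a path in the trie; the remaining "mimi" must be added.
Each of the 4 remaining characters creates one node.

4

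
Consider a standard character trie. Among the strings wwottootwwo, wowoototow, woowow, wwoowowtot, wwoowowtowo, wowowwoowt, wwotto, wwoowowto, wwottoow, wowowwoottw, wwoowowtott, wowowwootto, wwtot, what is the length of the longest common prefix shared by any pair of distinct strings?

10

Equivalently: take the maximum, over all pairs, of their longest common prefix length.
e.g. "wowowwootto" and "wowowwoottw" share the prefix "wowowwoott" of length 10; no pair shares a longer one.
Longest shared-prefix length: 10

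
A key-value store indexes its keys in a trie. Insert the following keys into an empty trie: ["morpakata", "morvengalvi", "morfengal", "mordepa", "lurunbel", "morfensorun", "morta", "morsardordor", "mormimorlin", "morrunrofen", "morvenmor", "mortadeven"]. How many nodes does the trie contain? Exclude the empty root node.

For each word, the new-node count is its length minus the longest prefix already in the trie:
  "morpakata" → 9 new (m, o, r, p, a, k, a, t, a)
  "morvengalvi" → prefix "mor" already present; 8 new (v, e, n, g, a, l, v, i)
  "morfengal" → prefix "mor" already present; 6 new (f, e, n, g, a, l)
  "mordepa" → prefix "mor" already present; 4 new (d, e, p, a)
  "lurunbel" → 8 new (l, u, r, u, n, b, e, l)
  "morfensorun" → prefix "morfen" already present; 5 new (s, o, r, u, n)
  "morta" → prefix "mor" already present; 2 new (t, a)
  "morsardordor" → prefix "mor" already present; 9 new (s, a, r, d, o, r, d, o, r)
  "mormimorlin" → prefix "mor" already present; 8 new (m, i, m, o, r, l, i, n)
  "morrunrofen" → prefix "mor" already present; 8 new (r, u, n, r, o, f, e, n)
  "morvenmor" → prefix "morven" already present; 3 new (m, o, r)
  "mortadeven" → prefix "morta" already present; 5 new (d, e, v, e, n)
Total nodes = 9 + 8 + 6 + 4 + 8 + 5 + 2 + 9 + 8 + 8 + 3 + 5 = 75

75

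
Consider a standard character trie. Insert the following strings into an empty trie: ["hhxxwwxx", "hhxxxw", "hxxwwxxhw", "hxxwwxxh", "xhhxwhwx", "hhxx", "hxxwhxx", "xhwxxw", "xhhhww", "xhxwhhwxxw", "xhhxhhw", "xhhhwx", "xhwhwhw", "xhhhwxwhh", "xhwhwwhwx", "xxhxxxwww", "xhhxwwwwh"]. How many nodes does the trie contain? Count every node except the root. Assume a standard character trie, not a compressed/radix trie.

Trace insertions, counting only characters that open a new branch:
  "hhxxwwxx" → 8 new (h, h, x, x, w, w, x, x)
  "hhxxxw" → prefix "hhxx" already present; 2 new (x, w)
  "hxxwwxxhw" → prefix "h" already present; 8 new (x, x, w, w, x, x, h, w)
  "hxxwwxxh" → prefix "hxxwwxxh" already present; 0 new (none)
  "xhhxwhwx" → 8 new (x, h, h, x, w, h, w, x)
  "hhxx" → prefix "hhxx" already present; 0 new (none)
  "hxxwhxx" → prefix "hxxw" already present; 3 new (h, x, x)
  "xhwxxw" → prefix "xh" already present; 4 new (w, x, x, w)
  "xhhhww" → prefix "xhh" already present; 3 new (h, w, w)
  "xhxwhhwxxw" → prefix "xh" already present; 8 new (x, w, h, h, w, x, x, w)
  "xhhxhhw" → prefix "xhhx" already present; 3 new (h, h, w)
  "xhhhwx" → prefix "xhhhw" already present; 1 new (x)
  "xhwhwhw" → prefix "xhw" already present; 4 new (h, w, h, w)
  "xhhhwxwhh" → prefix "xhhhwx" already present; 3 new (w, h, h)
  "xhwhwwhwx" → prefix "xhwhw" already present; 4 new (w, h, w, x)
  "xxhxxxwww" → prefix "x" already present; 8 new (x, h, x, x, x, w, w, w)
  "xhhxwwwwh" → prefix "xhhxw" already present; 4 new (w, w, w, h)
Total nodes = 8 + 2 + 8 + 0 + 8 + 0 + 3 + 4 + 3 + 8 + 3 + 1 + 4 + 3 + 4 + 8 + 4 = 71

71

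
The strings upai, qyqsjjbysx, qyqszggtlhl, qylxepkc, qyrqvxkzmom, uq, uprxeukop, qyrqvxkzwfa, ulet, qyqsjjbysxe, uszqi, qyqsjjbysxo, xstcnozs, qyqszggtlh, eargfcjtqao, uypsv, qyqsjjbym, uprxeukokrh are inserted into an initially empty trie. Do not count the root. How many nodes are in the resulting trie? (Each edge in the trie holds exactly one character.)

83

For each word, the new-node count is its length minus the longest prefix already in the trie:
  "upai" → 4 new (u, p, a, i)
  "qyqsjjbysx" → 10 new (q, y, q, s, j, j, b, y, s, x)
  "qyqszggtlhl" → prefix "qyqs" already present; 7 new (z, g, g, t, l, h, l)
  "qylxepkc" → prefix "qy" already present; 6 new (l, x, e, p, k, c)
  "qyrqvxkzmom" → prefix "qy" already present; 9 new (r, q, v, x, k, z, m, o, m)
  "uq" → prefix "u" already present; 1 new (q)
  "uprxeukop" → prefix "up" already present; 7 new (r, x, e, u, k, o, p)
  "qyrqvxkzwfa" → prefix "qyrqvxkz" already present; 3 new (w, f, a)
  "ulet" → prefix "u" already present; 3 new (l, e, t)
  "qyqsjjbysxe" → prefix "qyqsjjbysx" already present; 1 new (e)
  "uszqi" → prefix "u" already present; 4 new (s, z, q, i)
  "qyqsjjbysxo" → prefix "qyqsjjbysx" already present; 1 new (o)
  "xstcnozs" → 8 new (x, s, t, c, n, o, z, s)
  "qyqszggtlh" → prefix "qyqszggtlh" already present; 0 new (none)
  "eargfcjtqao" → 11 new (e, a, r, g, f, c, j, t, q, a, o)
  "uypsv" → prefix "u" already present; 4 new (y, p, s, v)
  "qyqsjjbym" → prefix "qyqsjjby" already present; 1 new (m)
  "uprxeukokrh" → prefix "uprxeuko" already present; 3 new (k, r, h)
Total nodes = 4 + 10 + 7 + 6 + 9 + 1 + 7 + 3 + 3 + 1 + 4 + 1 + 8 + 0 + 11 + 4 + 1 + 3 = 83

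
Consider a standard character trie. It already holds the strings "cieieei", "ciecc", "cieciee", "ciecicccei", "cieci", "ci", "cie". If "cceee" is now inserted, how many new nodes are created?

4

The longest prefix of "cceee" already in the trie is "c" (length 1).
So 5 − 1 = 4 new nodes.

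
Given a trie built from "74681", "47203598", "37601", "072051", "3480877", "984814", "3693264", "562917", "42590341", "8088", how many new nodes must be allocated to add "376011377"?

The longest prefix of "376011377" already in the trie is "37601" (length 5).
Each of the 4 remaining characters creates one node.

4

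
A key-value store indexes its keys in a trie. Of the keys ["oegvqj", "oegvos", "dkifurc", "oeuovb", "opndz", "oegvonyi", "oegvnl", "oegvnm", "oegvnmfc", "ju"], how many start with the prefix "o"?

Filter for entries beginning with "o":
Words under "o": oegvnl, oegvnm, oegvnmfc, oegvonyi, oegvos, oegvqj, oeuovb, opndz
Count: 8

8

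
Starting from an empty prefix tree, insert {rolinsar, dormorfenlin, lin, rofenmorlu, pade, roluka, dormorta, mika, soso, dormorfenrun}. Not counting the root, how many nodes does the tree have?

51

For each word, the new-node count is its length minus the longest prefix already in the trie:
  "rolinsar" → 8 new (r, o, l, i, n, s, a, r)
  "dormorfenlin" → 12 new (d, o, r, m, o, r, f, e, n, l, i, n)
  "lin" → 3 new (l, i, n)
  "rofenmorlu" → prefix "ro" already present; 8 new (f, e, n, m, o, r, l, u)
  "pade" → 4 new (p, a, d, e)
  "roluka" → prefix "rol" already present; 3 new (u, k, a)
  "dormorta" → prefix "dormor" already present; 2 new (t, a)
  "mika" → 4 new (m, i, k, a)
  "soso" → 4 new (s, o, s, o)
  "dormorfenrun" → prefix "dormorfen" already present; 3 new (r, u, n)
Total nodes = 8 + 12 + 3 + 8 + 4 + 3 + 2 + 4 + 4 + 3 = 51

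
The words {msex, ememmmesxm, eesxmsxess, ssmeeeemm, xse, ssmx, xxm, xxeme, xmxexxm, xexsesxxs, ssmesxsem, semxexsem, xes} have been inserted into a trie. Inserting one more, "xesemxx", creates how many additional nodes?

4

"xes" is already a path in the trie; the remaining "emxx" must be added.
Each of the 4 remaining characters creates one node.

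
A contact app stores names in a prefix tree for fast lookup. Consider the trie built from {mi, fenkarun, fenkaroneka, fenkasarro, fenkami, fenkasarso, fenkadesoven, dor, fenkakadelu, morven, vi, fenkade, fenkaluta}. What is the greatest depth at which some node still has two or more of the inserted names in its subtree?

The deepest shared node is where two words last agree before diverging.
"fenkasarro" and "fenkasarso" agree on "fenkasar" (8 characters) before diverging; nothing deeper is shared.
Longest shared-prefix length: 8

8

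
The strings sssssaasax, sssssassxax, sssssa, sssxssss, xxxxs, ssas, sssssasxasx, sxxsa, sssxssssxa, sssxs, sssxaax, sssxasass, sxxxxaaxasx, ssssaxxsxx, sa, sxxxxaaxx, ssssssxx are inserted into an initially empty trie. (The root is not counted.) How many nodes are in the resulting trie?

63

Trace insertions, counting only characters that open a new branch:
  "sssssaasax" → 10 new (s, s, s, s, s, a, a, s, a, x)
  "sssssassxax" → prefix "sssssa" already present; 5 new (s, s, x, a, x)
  "sssssa" → prefix "sssssa" already present; 0 new (none)
  "sssxssss" → prefix "sss" already present; 5 new (x, s, s, s, s)
  "xxxxs" → 5 new (x, x, x, x, s)
  "ssas" → prefix "ss" already present; 2 new (a, s)
  "sssssasxasx" → prefix "sssssas" already present; 4 new (x, a, s, x)
  "sxxsa" → prefix "s" already present; 4 new (x, x, s, a)
  "sssxssssxa" → prefix "sssxssss" already present; 2 new (x, a)
  "sssxs" → prefix "sssxs" already present; 0 new (none)
  "sssxaax" → prefix "sssx" already present; 3 new (a, a, x)
  "sssxasass" → prefix "sssxa" already present; 4 new (s, a, s, s)
  "sxxxxaaxasx" → prefix "sxx" already present; 8 new (x, x, a, a, x, a, s, x)
  "ssssaxxsxx" → prefix "ssss" already present; 6 new (a, x, x, s, x, x)
  "sa" → prefix "s" already present; 1 new (a)
  "sxxxxaaxx" → prefix "sxxxxaax" already present; 1 new (x)
  "ssssssxx" → prefix "sssss" already present; 3 new (s, x, x)
Total nodes = 10 + 5 + 0 + 5 + 5 + 2 + 4 + 4 + 2 + 0 + 3 + 4 + 8 + 6 + 1 + 1 + 3 = 63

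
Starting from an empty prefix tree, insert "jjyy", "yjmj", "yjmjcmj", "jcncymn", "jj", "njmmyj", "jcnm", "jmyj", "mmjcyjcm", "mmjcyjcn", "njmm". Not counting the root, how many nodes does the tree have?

36

Insert word by word; a character creates a node only if that edge doesn't already exist:
  "jjyy" → 4 new (j, j, y, y)
  "yjmj" → 4 new (y, j, m, j)
  "yjmjcmj" → prefix "yjmj" already present; 3 new (c, m, j)
  "jcncymn" → prefix "j" already present; 6 new (c, n, c, y, m, n)
  "jj" → prefix "jj" already present; 0 new (none)
  "njmmyj" → 6 new (n, j, m, m, y, j)
  "jcnm" → prefix "jcn" already present; 1 new (m)
  "jmyj" → prefix "j" already present; 3 new (m, y, j)
  "mmjcyjcm" → 8 new (m, m, j, c, y, j, c, m)
  "mmjcyjcn" → prefix "mmjcyjc" already present; 1 new (n)
  "njmm" → prefix "njmm" already present; 0 new (none)
Total nodes = 4 + 4 + 3 + 6 + 0 + 6 + 1 + 3 + 8 + 1 + 0 = 36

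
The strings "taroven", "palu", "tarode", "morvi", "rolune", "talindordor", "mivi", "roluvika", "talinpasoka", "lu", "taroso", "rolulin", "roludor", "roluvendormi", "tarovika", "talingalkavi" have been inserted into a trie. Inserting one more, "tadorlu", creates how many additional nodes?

5

"ta" is already a path in the trie; the remaining "dorlu" must be added.
New nodes needed: |"tadorlu"| − 2 = 7 − 2 = 5.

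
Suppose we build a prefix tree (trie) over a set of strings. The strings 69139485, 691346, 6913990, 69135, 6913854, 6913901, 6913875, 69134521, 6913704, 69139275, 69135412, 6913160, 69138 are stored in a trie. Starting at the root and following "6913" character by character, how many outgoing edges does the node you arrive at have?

Walk "6913" from the root, arriving at one node.
Characters that immediately follow "6913" among the stored strings: {1, 4, 5, 7, 8, 9}.
That node has 6 child edges.

6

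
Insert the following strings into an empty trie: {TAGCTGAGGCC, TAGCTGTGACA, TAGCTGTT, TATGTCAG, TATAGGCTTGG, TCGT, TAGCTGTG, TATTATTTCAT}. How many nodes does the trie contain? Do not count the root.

Count nodes per top-level branch (shared prefixes stored once):
  'T'-branch (TAGCTGAGGCC, TAGCTGTG, TAGCTGTGACA, TAGCTGTT, TATAGGCTTGG, TATGTCAG, TATTATTTCAT, TCGT): 42 nodes
Sum: 42

42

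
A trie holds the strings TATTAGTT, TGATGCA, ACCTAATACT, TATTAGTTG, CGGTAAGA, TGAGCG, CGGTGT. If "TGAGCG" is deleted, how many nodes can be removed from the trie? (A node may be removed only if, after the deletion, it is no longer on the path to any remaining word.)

3

Walk "TGAGCG" from the leaf back toward the root, removing each node that no remaining word uses.
The suffix "GCG" (3 nodes) is used only by "TGAGCG"; the node for "TGA" still has the child "T", so pruning stops there.
Nodes removed: 3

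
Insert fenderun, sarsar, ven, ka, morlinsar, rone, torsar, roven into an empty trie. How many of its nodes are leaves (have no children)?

8

A leaf is a node with no children — equivalently, the end of a word that is not a proper prefix of any other stored word.
Those words: "fenderun", "ka", "morlinsar", "rone", "roven", "sarsar", "torsar", "ven"
Leaf count: 8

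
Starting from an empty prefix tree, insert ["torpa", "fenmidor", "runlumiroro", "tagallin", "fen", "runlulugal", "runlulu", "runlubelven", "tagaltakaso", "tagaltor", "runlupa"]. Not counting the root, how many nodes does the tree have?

Trace insertions, counting only characters that open a new branch:
  "torpa" → 5 new (t, o, r, p, a)
  "fenmidor" → 8 new (f, e, n, m, i, d, o, r)
  "runlumiroro" → 11 new (r, u, n, l, u, m, i, r, o, r, o)
  "tagallin" → prefix "t" already present; 7 new (a, g, a, l, l, i, n)
  "fen" → prefix "fen" already present; 0 new (none)
  "runlulugal" → prefix "runlu" already present; 5 new (l, u, g, a, l)
  "runlulu" → prefix "runlulu" already present; 0 new (none)
  "runlubelven" → prefix "runlu" already present; 6 new (b, e, l, v, e, n)
  "tagaltakaso" → prefix "tagal" already present; 6 new (t, a, k, a, s, o)
  "tagaltor" → prefix "tagalt" already present; 2 new (o, r)
  "runlupa" → prefix "runlu" already present; 2 new (p, a)
Total nodes = 5 + 8 + 11 + 7 + 0 + 5 + 0 + 6 + 6 + 2 + 2 = 52

52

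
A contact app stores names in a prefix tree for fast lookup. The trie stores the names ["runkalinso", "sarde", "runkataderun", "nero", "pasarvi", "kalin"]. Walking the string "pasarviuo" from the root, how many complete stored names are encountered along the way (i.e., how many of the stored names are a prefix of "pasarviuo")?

1

Traverse "pasarviuo" character by character; count nodes along the way that are marked as word ends.
Prefixes of the query that are stored words: "pasarvi"
Count: 1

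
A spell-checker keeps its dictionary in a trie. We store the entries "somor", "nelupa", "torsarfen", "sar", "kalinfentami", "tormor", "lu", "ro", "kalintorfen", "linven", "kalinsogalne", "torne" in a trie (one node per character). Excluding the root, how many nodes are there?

Insert word by word; a character creates a node only if that edge doesn't already exist:
  "somor" → 5 new (s, o, m, o, r)
  "nelupa" → 6 new (n, e, l, u, p, a)
  "torsarfen" → 9 new (t, o, r, s, a, r, f, e, n)
  "sar" → prefix "s" already present; 2 new (a, r)
  "kalinfentami" → 12 new (k, a, l, i, n, f, e, n, t, a, m, i)
  "tormor" → prefix "tor" already present; 3 new (m, o, r)
  "lu" → 2 new (l, u)
  "ro" → 2 new (r, o)
  "kalintorfen" → prefix "kalin" already present; 6 new (t, o, r, f, e, n)
  "linven" → prefix "l" already present; 5 new (i, n, v, e, n)
  "kalinsogalne" → prefix "kalin" already present; 7 new (s, o, g, a, l, n, e)
  "torne" → prefix "tor" already present; 2 new (n, e)
Total nodes = 5 + 6 + 9 + 2 + 12 + 3 + 2 + 2 + 6 + 5 + 7 + 2 = 61

61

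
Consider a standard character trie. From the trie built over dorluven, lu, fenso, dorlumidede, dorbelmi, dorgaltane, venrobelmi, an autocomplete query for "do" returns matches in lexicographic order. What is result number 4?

DFS of the "do" subtree visits, in order: "dorbelmi", "dorgaltane", "dorlumidede", "dorluven"
Position 4: dorluven

dorluven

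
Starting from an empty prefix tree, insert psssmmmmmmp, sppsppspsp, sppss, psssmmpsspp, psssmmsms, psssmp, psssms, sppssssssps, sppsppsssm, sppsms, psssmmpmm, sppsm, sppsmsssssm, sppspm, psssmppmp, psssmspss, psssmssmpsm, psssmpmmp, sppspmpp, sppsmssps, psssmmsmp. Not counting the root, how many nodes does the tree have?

70

Count nodes per top-level branch (shared prefixes stored once):
  'p'-branch (psssmmmmmmp, psssmmpmm, psssmmpsspp, psssmmsmp, psssmmsms, psssmp, psssmpmmp, psssmppmp, psssms, psssmspss, psssmssmpsm): 38 nodes
  's'-branch (sppsm, sppsms, sppsmssps, sppsmsssssm, sppspm, sppspmpp, sppsppspsp, sppsppsssm, sppss, sppssssssps): 32 nodes
Sum: 70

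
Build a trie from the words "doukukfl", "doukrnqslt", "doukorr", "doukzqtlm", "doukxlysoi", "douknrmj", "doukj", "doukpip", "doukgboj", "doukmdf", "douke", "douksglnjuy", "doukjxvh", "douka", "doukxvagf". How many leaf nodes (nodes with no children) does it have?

14

Leaves are exactly the stored words that no other stored word extends.
Those words: "douka", "douke", "doukgboj", "doukjxvh", "doukmdf", "douknrmj", "doukorr", "doukpip", "doukrnqslt", "douksglnjuy", "doukukfl", "doukxlysoi", "doukxvagf", "doukzqtlm"
Leaf count: 14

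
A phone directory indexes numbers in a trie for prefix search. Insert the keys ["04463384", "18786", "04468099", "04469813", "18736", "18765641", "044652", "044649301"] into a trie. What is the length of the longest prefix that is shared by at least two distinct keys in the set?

The deepest shared node is where two words last agree before diverging.
"04463384" and "044649301" agree on "0446" (4 characters) before diverging; nothing deeper is shared.
Longest shared-prefix length: 4

4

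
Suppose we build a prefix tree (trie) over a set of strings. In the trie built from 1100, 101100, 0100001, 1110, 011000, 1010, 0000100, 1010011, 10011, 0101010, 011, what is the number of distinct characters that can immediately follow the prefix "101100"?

Follow the path "101100" to its node, then look at its outgoing edges.
No stored string extends past "101100".
That node has 0 child edges.

0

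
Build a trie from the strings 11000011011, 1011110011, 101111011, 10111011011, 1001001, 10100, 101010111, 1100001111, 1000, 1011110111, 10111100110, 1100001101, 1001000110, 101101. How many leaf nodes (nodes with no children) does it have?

11

Leaves are exactly the stored words that no other stored word extends.
Those words: "1000", "1001000110", "1001001", "10100", "101010111", "101101", "10111011011", "10111100110", "1011110111", "11000011011", "1100001111"
Leaf count: 11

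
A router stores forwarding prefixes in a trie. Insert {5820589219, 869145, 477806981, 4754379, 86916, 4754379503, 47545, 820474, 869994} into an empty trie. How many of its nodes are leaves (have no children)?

8

Leaves are exactly the stored words that no other stored word extends.
Those words: "4754379503", "47545", "477806981", "5820589219", "820474", "869145", "86916", "869994"
Leaf count: 8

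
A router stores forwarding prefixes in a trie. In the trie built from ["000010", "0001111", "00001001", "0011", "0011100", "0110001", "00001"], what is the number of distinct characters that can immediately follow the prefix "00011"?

The children of the "00011" node are the distinct next characters among strings starting with "00011".
Distinct next characters after "00011": 1.
That node has 1 child edge.

1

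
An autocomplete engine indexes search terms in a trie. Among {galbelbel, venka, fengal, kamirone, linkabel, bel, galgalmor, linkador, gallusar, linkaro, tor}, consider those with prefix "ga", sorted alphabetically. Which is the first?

Words with prefix "ga", in lexicographic order: "galbelbel", "galgalmor", "gallusar"
The 1st is galbelbel.

galbelbel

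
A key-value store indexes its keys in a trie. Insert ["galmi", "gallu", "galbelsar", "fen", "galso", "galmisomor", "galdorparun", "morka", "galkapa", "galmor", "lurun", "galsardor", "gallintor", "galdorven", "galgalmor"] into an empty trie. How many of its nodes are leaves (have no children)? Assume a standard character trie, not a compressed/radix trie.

A leaf is a node with no children — equivalently, the end of a word that is not a proper prefix of any other stored word.
Those words: "fen", "galbelsar", "galdorparun", "galdorven", "galgalmor", "galkapa", "gallintor", "gallu", "galmisomor", "galmor", "galsardor", "galso", "lurun", "morka"
Leaf count: 14

14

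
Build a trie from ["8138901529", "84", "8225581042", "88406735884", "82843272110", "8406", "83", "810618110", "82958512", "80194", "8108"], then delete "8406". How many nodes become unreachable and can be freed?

2

A node on "8406"'s path can go only if nothing else ends at it or branches off below it.
The suffix "06" (2 nodes) is used only by "8406"; "84" is itself a stored word, so pruning stops there.
Nodes removed: 2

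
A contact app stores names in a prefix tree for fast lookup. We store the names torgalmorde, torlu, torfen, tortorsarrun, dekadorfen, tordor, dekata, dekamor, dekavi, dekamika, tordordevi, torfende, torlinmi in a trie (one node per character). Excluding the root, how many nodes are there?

58

Count nodes per top-level branch (shared prefixes stored once):
  'd'-branch (dekadorfen, dekamika, dekamor, dekata, dekavi): 20 nodes
  't'-branch (tordor, tordordevi, torfen, torfende, torgalmorde, torlinmi, torlu, tortorsarrun): 38 nodes
Sum: 58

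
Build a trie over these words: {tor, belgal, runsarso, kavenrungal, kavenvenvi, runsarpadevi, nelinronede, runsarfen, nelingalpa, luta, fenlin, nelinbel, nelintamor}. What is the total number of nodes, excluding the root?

Count nodes per top-level branch (shared prefixes stored once):
  'b'-branch (belgal): 6 nodes
  'f'-branch (fenlin): 6 nodes
  'k'-branch (kavenrungal, kavenvenvi): 16 nodes
  'l'-branch (luta): 4 nodes
  'n'-branch (nelinbel, nelingalpa, nelinronede, nelintamor): 24 nodes
  'r'-branch (runsarfen, runsarpadevi, runsarso): 17 nodes
  't'-branch (tor): 3 nodes
Sum: 76

76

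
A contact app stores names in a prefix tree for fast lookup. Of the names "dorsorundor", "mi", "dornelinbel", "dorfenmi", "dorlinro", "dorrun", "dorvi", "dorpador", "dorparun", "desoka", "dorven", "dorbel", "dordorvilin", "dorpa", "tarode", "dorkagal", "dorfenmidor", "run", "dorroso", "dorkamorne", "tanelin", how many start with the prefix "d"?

17

Filter for entries beginning with "d":
Words under "d": desoka, dorbel, dordorvilin, dorfenmi, dorfenmidor, dorkagal, dorkamorne, dorlinro, dornelinbel, dorpa, dorpador, dorparun, dorroso, dorrun, dorsorundor, dorven, dorvi
Count: 17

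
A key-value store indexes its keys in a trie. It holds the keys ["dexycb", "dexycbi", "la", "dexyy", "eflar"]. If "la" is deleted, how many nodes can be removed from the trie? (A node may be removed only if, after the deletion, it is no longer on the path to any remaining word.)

2

A node on "la"'s path can go only if nothing else ends at it or branches off below it.
No other word shares any prefix with "la", so all 2 of its nodes go.
Nodes removed: 2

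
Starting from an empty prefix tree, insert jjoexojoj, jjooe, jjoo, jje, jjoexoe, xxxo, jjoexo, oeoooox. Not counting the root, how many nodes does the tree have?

24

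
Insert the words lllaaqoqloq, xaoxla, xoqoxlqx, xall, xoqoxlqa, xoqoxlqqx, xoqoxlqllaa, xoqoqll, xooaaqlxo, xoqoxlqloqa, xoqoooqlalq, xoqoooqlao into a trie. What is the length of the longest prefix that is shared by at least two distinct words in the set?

9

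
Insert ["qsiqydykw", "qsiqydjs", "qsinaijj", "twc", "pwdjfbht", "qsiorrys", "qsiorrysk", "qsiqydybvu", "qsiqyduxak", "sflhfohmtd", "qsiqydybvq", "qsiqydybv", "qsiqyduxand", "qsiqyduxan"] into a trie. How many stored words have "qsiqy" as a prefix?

Walk to "qsiqy"; the words in its subtree are exactly those with that prefix.
Matches: "qsiqydjs", "qsiqyduxak", "qsiqyduxan", "qsiqyduxand", "qsiqydybv", "qsiqydybvq", "qsiqydybvu", "qsiqydykw"
Count: 8

8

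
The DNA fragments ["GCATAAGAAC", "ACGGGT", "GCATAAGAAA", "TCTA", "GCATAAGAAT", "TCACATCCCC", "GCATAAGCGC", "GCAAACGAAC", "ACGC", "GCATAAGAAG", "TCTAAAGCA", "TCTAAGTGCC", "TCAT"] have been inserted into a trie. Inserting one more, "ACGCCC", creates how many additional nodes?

2

"ACGC" is already a path in the trie; the remaining "CC" must be added.
So 6 − 4 = 2 new nodes.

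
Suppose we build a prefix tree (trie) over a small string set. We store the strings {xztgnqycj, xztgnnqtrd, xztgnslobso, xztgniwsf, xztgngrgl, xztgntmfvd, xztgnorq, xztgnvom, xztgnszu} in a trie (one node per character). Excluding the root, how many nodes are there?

41

Insert word by word; a character creates a node only if that edge doesn't already exist:
  "xztgnqycj" → 9 new (x, z, t, g, n, q, y, c, j)
  "xztgnnqtrd" → prefix "xztgn" already present; 5 new (n, q, t, r, d)
  "xztgnslobso" → prefix "xztgn" already present; 6 new (s, l, o, b, s, o)
  "xztgniwsf" → prefix "xztgn" already present; 4 new (i, w, s, f)
  "xztgngrgl" → prefix "xztgn" already present; 4 new (g, r, g, l)
  "xztgntmfvd" → prefix "xztgn" already present; 5 new (t, m, f, v, d)
  "xztgnorq" → prefix "xztgn" already present; 3 new (o, r, q)
  "xztgnvom" → prefix "xztgn" already present; 3 new (v, o, m)
  "xztgnszu" → prefix "xztgns" already present; 2 new (z, u)
Total nodes = 9 + 5 + 6 + 4 + 4 + 5 + 3 + 3 + 2 = 41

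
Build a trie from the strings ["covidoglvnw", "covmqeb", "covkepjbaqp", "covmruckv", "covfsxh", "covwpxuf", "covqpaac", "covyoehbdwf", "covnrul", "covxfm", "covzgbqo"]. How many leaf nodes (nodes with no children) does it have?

11

Leaves are exactly the stored words that no other stored word extends.
Those words: "covfsxh", "covidoglvnw", "covkepjbaqp", "covmqeb", "covmruckv", "covnrul", "covqpaac", "covwpxuf", "covxfm", "covyoehbdwf", "covzgbqo"
Leaf count: 11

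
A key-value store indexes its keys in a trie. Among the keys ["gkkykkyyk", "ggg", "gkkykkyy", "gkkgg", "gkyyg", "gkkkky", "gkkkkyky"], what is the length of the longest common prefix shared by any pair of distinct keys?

Look for the deepest trie node that still has at least two words in its subtree.
"gkkykkyy" and "gkkykkyyk" agree on "gkkykkyy" (8 characters) before diverging; nothing deeper is shared.
Longest shared-prefix length: 8

8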